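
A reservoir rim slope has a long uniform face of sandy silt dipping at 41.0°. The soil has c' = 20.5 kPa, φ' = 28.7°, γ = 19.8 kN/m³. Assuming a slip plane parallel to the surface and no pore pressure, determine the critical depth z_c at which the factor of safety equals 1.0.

z_c = 5.65 m

Setting FS = 1.00 in FS = [c' + γz cos²β tanφ'] / [γz sinβ cosβ] and solving for z:
z = c' / [γ cosβ (FS·sinβ − cosβ·tanφ')]
  = 20.5 / [19.8·cos41.0°·(1.00·sin41.0° − cos41.0°·tan28.7°)]
  = 20.5 / [19.8·0.7547·(1.00·0.6561 − 0.7547·0.5475)]
  = 20.5 / 3.6292 = 5.649 m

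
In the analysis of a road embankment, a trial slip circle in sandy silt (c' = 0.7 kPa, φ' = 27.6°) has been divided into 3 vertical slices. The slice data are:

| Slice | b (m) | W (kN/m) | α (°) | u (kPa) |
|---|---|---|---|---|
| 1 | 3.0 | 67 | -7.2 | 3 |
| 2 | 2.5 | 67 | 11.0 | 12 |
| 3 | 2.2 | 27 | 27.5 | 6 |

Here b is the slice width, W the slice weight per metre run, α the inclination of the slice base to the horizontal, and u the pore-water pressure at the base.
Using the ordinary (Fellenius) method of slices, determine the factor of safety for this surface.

Ordinary method of slices: FS = Σ[c'·Δl_i + (W_i cosα_i − u_i·Δl_i)·tanφ'] / Σ W_i sinα_i, with Δl_i = b_i / cosα_i.
Slice 1: Δl = 3.0/cos(-7.2°) = 3.024 m; N'_1 = 67·cos(-7.2°) − 3·3.024 = 57.4; c'Δl = 2.12; W sinα = -8.4
Slice 2: Δl = 2.5/cos11.0° = 2.547 m; N'_2 = 67·cos11.0° − 12·2.547 = 35.2; c'Δl = 1.78; W sinα = 12.8
Slice 3: Δl = 2.2/cos27.5° = 2.480 m; N'_3 = 27·cos27.5° − 6·2.480 = 9.1; c'Δl = 1.74; W sinα = 12.5
Σc'Δl = 5.6 kN/m; ΣN' = 101.7 kN/m; ΣW sinα = 16.9 kN/m
Resisting = 5.6 + 101.7·tan27.6° = 5.6 + 53.2 = 58.8 kN/m
FS = 58.8 / 16.9 = 3.488

FS = 3.49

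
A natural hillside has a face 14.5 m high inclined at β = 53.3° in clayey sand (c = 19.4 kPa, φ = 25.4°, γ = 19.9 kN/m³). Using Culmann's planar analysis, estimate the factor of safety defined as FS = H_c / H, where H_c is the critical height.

H_c = (4c/γ) · sinβ cosφ / [1 − cos(β − φ)]
    = (4·19.4/19.9) · sin53.3°·cos25.4° / [1 − cos27.9°]
    = 3.899 · 0.7243 / 0.1162 = 24.30 m
FS = H_c / H = 24.30 / 14.5 = 1.676

FS = 1.68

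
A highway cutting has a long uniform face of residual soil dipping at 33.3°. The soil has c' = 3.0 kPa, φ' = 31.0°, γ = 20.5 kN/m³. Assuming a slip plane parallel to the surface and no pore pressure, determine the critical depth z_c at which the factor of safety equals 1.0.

Setting FS = 1.00 in FS = [c' + γz cos²β tanφ'] / [γz sinβ cosβ] and solving for z:
z = c' / [γ cosβ (FS·sinβ − cosβ·tanφ')]
  = 3.0 / [20.5·cos33.3°·(1.00·sin33.3° − cos33.3°·tan31.0°)]
  = 3.0 / [20.5·0.8358·(1.00·0.5490 − 0.8358·0.6009)]
  = 3.0 / 0.8022 = 3.740 m

z_c = 3.74 m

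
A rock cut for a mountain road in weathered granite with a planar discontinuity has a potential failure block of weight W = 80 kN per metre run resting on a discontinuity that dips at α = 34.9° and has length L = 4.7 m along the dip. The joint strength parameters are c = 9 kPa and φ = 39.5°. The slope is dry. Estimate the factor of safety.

Resolving the block weight along and normal to the plane and applying the Mohr–Coulomb strength on the joint:
N' = W cosα = 80·cos34.9° = 65.6 kN/m
Driving force T = W sinα = 80·sin34.9° = 45.8 kN/m
Resisting force R = c·L + N'·tanφ = 9·4.7 + 65.6·tan39.5° = 42.3 + 54.1 = 96.4 kN/m
FS = R / T = 96.4 / 45.8 = 2.106

FS = 2.11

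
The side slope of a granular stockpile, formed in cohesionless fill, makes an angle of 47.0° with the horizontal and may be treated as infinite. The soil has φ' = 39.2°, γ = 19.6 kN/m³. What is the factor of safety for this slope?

For a dry cohesionless infinite slope the factor of safety is FS = tanφ' / tanβ.
FS = tan39.2° / tan47.0° = 0.8156 / 1.0724 = 0.761

FS = 0.76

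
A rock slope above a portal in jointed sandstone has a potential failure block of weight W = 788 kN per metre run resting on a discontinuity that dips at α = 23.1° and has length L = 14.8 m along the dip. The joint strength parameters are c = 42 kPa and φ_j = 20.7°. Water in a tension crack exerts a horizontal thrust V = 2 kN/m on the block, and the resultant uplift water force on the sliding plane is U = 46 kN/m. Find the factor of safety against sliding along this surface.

Resolving the block weight along and normal to the plane and applying the Mohr–Coulomb strength on the joint:
N' = W cosα − U − V sinα = 788·cos23.1° − 46 − 2·sin23.1° = 678.0 kN/m
Driving force T = W sinα + V cosα = 788·sin23.1° + 2·cos23.1° = 311.0 kN/m
Resisting force R = c·L + N'·tanφ_j = 42·14.8 + 678.0·tan20.7° = 621.6 + 256.2 = 877.8 kN/m
FS = R / T = 877.8 / 311.0 = 2.823

FS = 2.82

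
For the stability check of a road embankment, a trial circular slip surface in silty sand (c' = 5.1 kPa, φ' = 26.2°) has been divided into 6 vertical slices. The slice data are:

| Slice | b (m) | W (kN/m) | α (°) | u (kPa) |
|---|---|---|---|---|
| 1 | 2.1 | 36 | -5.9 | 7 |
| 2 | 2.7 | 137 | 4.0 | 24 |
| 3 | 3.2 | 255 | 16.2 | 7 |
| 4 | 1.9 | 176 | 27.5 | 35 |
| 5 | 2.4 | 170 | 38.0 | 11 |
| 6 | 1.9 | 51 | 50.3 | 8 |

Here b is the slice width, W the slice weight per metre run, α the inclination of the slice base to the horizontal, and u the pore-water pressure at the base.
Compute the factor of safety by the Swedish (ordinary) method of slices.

FS = 1.10

Ordinary method of slices: FS = Σ[c'·Δl_i + (W_i cosα_i − u_i·Δl_i)·tanφ'] / Σ W_i sinα_i, with Δl_i = b_i / cosα_i.
Slice 1: Δl = 2.1/cos(-5.9°) = 2.111 m; N'_1 = 36·cos(-5.9°) − 7·2.111 = 21.0; c'Δl = 10.77; W sinα = -3.7
Slice 2: Δl = 2.7/cos4.0° = 2.707 m; N'_2 = 137·cos4.0° − 24·2.707 = 71.7; c'Δl = 13.80; W sinα = 9.6
Slice 3: Δl = 3.2/cos16.2° = 3.332 m; N'_3 = 255·cos16.2° − 7·3.332 = 221.5; c'Δl = 16.99; W sinα = 71.1
Slice 4: Δl = 1.9/cos27.5° = 2.142 m; N'_4 = 176·cos27.5° − 35·2.142 = 81.1; c'Δl = 10.92; W sinα = 81.3
Slice 5: Δl = 2.4/cos38.0° = 3.046 m; N'_5 = 170·cos38.0° − 11·3.046 = 100.5; c'Δl = 15.53; W sinα = 104.7
Slice 6: Δl = 1.9/cos50.3° = 2.974 m; N'_6 = 51·cos50.3° − 8·2.974 = 8.8; c'Δl = 15.17; W sinα = 39.2
Σc'Δl = 83.2 kN/m; ΣN' = 504.7 kN/m; ΣW sinα = 302.2 kN/m
Resisting = 83.2 + 504.7·tan26.2° = 83.2 + 248.3 = 331.5 kN/m
FS = 331.5 / 302.2 = 1.097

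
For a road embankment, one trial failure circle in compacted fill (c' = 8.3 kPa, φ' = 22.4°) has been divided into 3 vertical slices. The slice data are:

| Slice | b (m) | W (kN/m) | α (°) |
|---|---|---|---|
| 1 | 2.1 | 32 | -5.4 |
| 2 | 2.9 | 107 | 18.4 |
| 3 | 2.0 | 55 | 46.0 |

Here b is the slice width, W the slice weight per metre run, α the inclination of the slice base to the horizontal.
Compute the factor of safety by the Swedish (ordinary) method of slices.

Ordinary method of slices: FS = Σ[c'·Δl_i + (W_i cosα_i)·tanφ'] / Σ W_i sinα_i, with Δl_i = b_i / cosα_i.
Slice 1: Δl = 2.1/cos(-5.4°) = 2.109 m; N'_1 = 32·cos(-5.4°) = 31.9; c'Δl = 17.51; W sinα = -3.0
Slice 2: Δl = 2.9/cos18.4° = 3.056 m; N'_2 = 107·cos18.4° = 101.5; c'Δl = 25.37; W sinα = 33.8
Slice 3: Δl = 2.0/cos46.0° = 2.879 m; N'_3 = 55·cos46.0° = 38.2; c'Δl = 23.90; W sinα = 39.6
Σc'Δl = 66.8 kN/m; ΣN' = 171.6 kN/m; ΣW sinα = 70.3 kN/m
Resisting = 66.8 + 171.6·tan22.4° = 66.8 + 70.7 = 137.5 kN/m
FS = 137.5 / 70.3 = 1.955

FS = 1.96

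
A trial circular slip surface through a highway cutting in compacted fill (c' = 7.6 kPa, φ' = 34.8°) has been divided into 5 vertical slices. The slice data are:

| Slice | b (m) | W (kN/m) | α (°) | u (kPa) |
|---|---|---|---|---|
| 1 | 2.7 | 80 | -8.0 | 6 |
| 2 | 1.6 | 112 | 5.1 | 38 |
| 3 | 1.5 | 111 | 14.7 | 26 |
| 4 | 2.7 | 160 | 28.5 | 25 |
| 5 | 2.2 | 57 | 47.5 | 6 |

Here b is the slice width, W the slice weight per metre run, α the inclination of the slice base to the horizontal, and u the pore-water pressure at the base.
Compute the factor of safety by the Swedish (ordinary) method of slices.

FS = 1.90

Ordinary method of slices: FS = Σ[c'·Δl_i + (W_i cosα_i − u_i·Δl_i)·tanφ'] / Σ W_i sinα_i, with Δl_i = b_i / cosα_i.
Slice 1: Δl = 2.7/cos(-8.0°) = 2.727 m; N'_1 = 80·cos(-8.0°) − 6·2.727 = 62.9; c'Δl = 20.72; W sinα = -11.1
Slice 2: Δl = 1.6/cos5.1° = 1.606 m; N'_2 = 112·cos5.1° − 38·1.606 = 50.5; c'Δl = 12.21; W sinα = 10.0
Slice 3: Δl = 1.5/cos14.7° = 1.551 m; N'_3 = 111·cos14.7° − 26·1.551 = 67.0; c'Δl = 11.79; W sinα = 28.2
Slice 4: Δl = 2.7/cos28.5° = 3.072 m; N'_4 = 160·cos28.5° − 25·3.072 = 63.8; c'Δl = 23.35; W sinα = 76.3
Slice 5: Δl = 2.2/cos47.5° = 3.256 m; N'_5 = 57·cos47.5° − 6·3.256 = 19.0; c'Δl = 24.75; W sinα = 42.0
Σc'Δl = 92.8 kN/m; ΣN' = 263.2 kN/m; ΣW sinα = 145.4 kN/m
Resisting = 92.8 + 263.2·tan34.8° = 92.8 + 182.9 = 275.7 kN/m
FS = 275.7 / 145.4 = 1.897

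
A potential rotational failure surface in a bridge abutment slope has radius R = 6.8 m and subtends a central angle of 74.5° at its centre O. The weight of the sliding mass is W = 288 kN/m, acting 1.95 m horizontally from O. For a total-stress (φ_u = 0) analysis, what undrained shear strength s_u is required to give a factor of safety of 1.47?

FS = s_u·L_a·R / (W·d), so s_u = FS·W·d / (L_a·R).
Arc length L_a = R·θ = 6.8·(74.5°·π/180) = 6.8·1.3003 = 8.84 m
s_u = 1.47·288·1.95 / (8.84·6.8) = 825.6 / 60.12 = 13.73 kPa

s_u = 13.7 kPa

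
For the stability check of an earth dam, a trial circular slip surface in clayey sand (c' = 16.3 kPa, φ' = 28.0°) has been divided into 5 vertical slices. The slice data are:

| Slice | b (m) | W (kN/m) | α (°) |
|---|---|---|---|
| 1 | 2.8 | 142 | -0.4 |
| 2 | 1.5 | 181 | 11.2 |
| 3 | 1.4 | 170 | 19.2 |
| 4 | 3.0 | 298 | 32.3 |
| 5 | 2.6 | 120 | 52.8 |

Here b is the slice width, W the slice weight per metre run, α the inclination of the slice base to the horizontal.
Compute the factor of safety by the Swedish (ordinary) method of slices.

FS = 1.89

Ordinary method of slices: FS = Σ[c'·Δl_i + (W_i cosα_i)·tanφ'] / Σ W_i sinα_i, with Δl_i = b_i / cosα_i.
Slice 1: Δl = 2.8/cos(-0.4°) = 2.800 m; N'_1 = 142·cos(-0.4°) = 142.0; c'Δl = 45.64; W sinα = -1.0
Slice 2: Δl = 1.5/cos11.2° = 1.529 m; N'_2 = 181·cos11.2° = 177.6; c'Δl = 24.92; W sinα = 35.2
Slice 3: Δl = 1.4/cos19.2° = 1.482 m; N'_3 = 170·cos19.2° = 160.5; c'Δl = 24.16; W sinα = 55.9
Slice 4: Δl = 3.0/cos32.3° = 3.549 m; N'_4 = 298·cos32.3° = 251.9; c'Δl = 57.85; W sinα = 159.2
Slice 5: Δl = 2.6/cos52.8° = 4.300 m; N'_5 = 120·cos52.8° = 72.6; c'Δl = 70.10; W sinα = 95.6
Σc'Δl = 222.7 kN/m; ΣN' = 804.5 kN/m; ΣW sinα = 344.9 kN/m
Resisting = 222.7 + 804.5·tan28.0° = 222.7 + 427.8 = 650.5 kN/m
FS = 650.5 / 344.9 = 1.886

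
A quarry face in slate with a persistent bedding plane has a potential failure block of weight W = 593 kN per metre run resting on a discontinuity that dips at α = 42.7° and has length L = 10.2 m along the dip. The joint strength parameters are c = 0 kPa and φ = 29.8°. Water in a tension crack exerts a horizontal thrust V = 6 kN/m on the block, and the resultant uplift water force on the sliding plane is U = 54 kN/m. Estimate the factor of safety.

Resolving the block weight along and normal to the plane and applying the Mohr–Coulomb strength on the joint:
N' = W cosα − U − V sinα = 593·cos42.7° − 54 − 6·sin42.7° = 377.7 kN/m
Driving force T = W sinα + V cosα = 593·sin42.7° + 6·cos42.7° = 406.6 kN/m
Resisting force R = c·L + N'·tanφ = 0·10.2 + 377.7·tan29.8° = 0.0 + 216.3 = 216.3 kN/m
FS = R / T = 216.3 / 406.6 = 0.532

FS = 0.53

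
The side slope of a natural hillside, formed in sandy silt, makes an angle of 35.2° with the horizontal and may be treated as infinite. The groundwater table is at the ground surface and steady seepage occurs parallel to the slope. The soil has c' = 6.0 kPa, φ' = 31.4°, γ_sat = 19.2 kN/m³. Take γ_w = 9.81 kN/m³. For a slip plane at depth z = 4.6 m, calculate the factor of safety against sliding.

With seepage parallel to the slope and the water table at the surface, the effective normal stress on the slip plane uses the buoyant unit weight γ' = γ_sat − γ_w while the driving shear stress uses γ_sat:
FS = [c' + γ' z cos²β tanφ'] / [γ_sat z sinβ cosβ]
γ' = 19.2 − 9.81 = 9.39 kN/m³
Numerator = 6.0 + 9.39·4.6·cos²35.2°·tan31.4° = 6.0 + 9.39·4.6·0.6677·0.6104 = 23.605 kPa
Denominator = 19.2·4.6·sin35.2°·cos35.2° = 19.2·4.6·0.5764·0.8171 = 41.601 kPa
FS = 23.605 / 41.601 = 0.567

FS = 0.57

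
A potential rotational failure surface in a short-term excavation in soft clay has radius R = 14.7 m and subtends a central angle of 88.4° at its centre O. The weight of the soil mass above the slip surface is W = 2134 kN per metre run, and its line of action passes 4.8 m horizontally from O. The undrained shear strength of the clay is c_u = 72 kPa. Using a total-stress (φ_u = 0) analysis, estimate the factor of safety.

Taking moments about the centre O, the resisting moment is provided by the undrained shear strength acting along the arc:
Arc length L_a = R·θ = 14.7·(88.4°·π/180) = 14.7·1.5429 = 22.68 m
M_R = c_u·L_a·R = 72·22.68·14.7 = 24004.7 kN·m/m
M_D = W·d = 2134·4.8 = 10243.2 kN·m/m
FS = M_R / M_D = 24004.7 / 10243.2 = 2.343

FS = 2.34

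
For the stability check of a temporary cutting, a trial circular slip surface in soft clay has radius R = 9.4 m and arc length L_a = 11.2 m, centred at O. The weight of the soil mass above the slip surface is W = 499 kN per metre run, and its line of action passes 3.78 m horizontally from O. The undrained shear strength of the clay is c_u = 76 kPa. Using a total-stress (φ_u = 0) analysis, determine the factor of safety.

Taking moments about the centre O, the resisting moment is provided by the undrained shear strength acting along the arc:
M_R = c_u·L_a·R = 76·11.20·9.4 = 8001.3 kN·m/m
M_D = W·d = 499·3.78 = 1886.2 kN·m/m
FS = M_R / M_D = 8001.3 / 1886.2 = 4.242

FS = 4.24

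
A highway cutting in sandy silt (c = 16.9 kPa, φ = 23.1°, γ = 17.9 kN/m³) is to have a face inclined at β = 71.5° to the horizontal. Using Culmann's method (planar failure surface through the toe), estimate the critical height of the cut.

H_c = 9.80 m

Culmann's analysis gives the critical failure plane at α_cr = (β + φ)/2 = (71.5 + 23.1)/2 = 47.3°, and the critical height
H_c = (4c/γ) · sinβ cosφ / [1 − cos(β − φ)]
    = (4·16.9/17.9) · sin71.5°·cos23.1° / [1 − cos(48.4°)]
    = 3.777 · 0.9483·0.9198 / [1 − 0.6639]
    = 3.777 · 0.8723 / 0.3361
    = 9.80 m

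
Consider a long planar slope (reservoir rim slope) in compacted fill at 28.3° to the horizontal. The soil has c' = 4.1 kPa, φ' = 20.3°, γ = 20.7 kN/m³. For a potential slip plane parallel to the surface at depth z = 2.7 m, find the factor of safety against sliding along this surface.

FS = 0.86

For an infinite slope with a slip plane parallel to the surface (no pore pressure): FS = [c' + γz cos²β tanφ'] / [γz sinβ cosβ].
γz = 20.7·2.7 = 55.89 kN/m²
Numerator = 4.1 + 55.89·cos²28.3°·tan20.3° = 4.1 + 55.89·0.7752·0.3699 = 20.128 kPa
Denominator = 55.89·sin28.3°·cos28.3° = 55.89·0.4741·0.8805 = 23.330 kPa
FS = 20.128 / 23.330 = 0.863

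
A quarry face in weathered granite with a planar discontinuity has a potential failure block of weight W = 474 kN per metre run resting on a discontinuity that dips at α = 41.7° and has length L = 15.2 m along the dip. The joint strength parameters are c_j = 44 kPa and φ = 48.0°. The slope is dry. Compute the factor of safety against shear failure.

Resolving the block weight along and normal to the plane and applying the Mohr–Coulomb strength on the joint:
N' = W cosα = 474·cos41.7° = 353.9 kN/m
Driving force T = W sinα = 474·sin41.7° = 315.3 kN/m
Resisting force R = c_j·L + N'·tanφ = 44·15.2 + 353.9·tan48.0° = 668.8 + 393.1 = 1061.9 kN/m
FS = R / T = 1061.9 / 315.3 = 3.368

FS = 3.37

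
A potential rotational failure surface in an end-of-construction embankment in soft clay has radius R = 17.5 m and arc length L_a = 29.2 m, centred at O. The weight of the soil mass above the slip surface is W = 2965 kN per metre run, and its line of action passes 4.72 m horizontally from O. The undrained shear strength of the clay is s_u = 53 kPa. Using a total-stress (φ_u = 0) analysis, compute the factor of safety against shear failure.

Taking moments about the centre O, the resisting moment is provided by the undrained shear strength acting along the arc:
M_R = s_u·L_a·R = 53·29.20·17.5 = 27083.0 kN·m/m
M_D = W·d = 2965·4.72 = 13994.8 kN·m/m
FS = M_R / M_D = 27083.0 / 13994.8 = 1.935

FS = 1.94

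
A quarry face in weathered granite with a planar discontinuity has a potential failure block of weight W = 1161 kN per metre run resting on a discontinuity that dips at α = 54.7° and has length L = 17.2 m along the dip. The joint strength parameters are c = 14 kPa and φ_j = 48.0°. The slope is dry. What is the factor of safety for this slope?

Resolving the block weight along and normal to the plane and applying the Mohr–Coulomb strength on the joint:
N' = W cosα = 1161·cos54.7° = 670.9 kN/m
Driving force T = W sinα = 1161·sin54.7° = 947.5 kN/m
Resisting force R = c·L + N'·tanφ_j = 14·17.2 + 670.9·tan48.0° = 240.8 + 745.1 = 985.9 kN/m
FS = R / T = 985.9 / 947.5 = 1.040

FS = 1.04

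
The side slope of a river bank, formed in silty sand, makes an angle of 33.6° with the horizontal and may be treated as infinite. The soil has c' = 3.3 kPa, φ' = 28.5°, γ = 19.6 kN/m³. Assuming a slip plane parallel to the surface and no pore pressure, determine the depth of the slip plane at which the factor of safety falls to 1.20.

Setting FS = 1.20 in FS = [c' + γz cos²β tanφ'] / [γz sinβ cosβ] and solving for z:
z = c' / [γ cosβ (FS·sinβ − cosβ·tanφ')]
  = 3.3 / [19.6·cos33.6°·(1.20·sin33.6° − cos33.6°·tan28.5°)]
  = 3.3 / [19.6·0.8329·(1.20·0.5534 − 0.8329·0.5430)]
  = 3.3 / 3.4582 = 0.954 m

z = 0.95 m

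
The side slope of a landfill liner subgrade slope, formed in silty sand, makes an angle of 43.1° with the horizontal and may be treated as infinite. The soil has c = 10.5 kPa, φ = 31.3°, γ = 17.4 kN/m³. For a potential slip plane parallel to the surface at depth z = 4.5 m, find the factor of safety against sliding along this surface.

For an infinite slope with a slip plane parallel to the surface (no pore pressure): FS = [c + γz cos²β tanφ] / [γz sinβ cosβ].
γz = 17.4·4.5 = 78.30 kN/m²
Numerator = 10.5 + 78.30·cos²43.1°·tan31.3° = 10.5 + 78.30·0.5331·0.6080 = 35.881 kPa
Denominator = 78.30·sin43.1°·cos43.1° = 78.30·0.6833·0.7302 = 39.064 kPa
FS = 35.881 / 39.064 = 0.919

FS = 0.92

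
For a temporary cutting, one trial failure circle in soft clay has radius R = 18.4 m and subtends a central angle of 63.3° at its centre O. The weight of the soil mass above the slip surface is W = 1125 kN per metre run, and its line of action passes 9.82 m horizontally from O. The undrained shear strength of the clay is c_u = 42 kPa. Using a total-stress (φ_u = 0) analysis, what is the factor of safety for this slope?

Taking moments about the centre O, the resisting moment is provided by the undrained shear strength acting along the arc:
Arc length L_a = R·θ = 18.4·(63.3°·π/180) = 18.4·1.1048 = 20.33 m
M_R = c_u·L_a·R = 42·20.33·18.4 = 15709.6 kN·m/m
M_D = W·d = 1125·9.82 = 11047.5 kN·m/m
FS = M_R / M_D = 15709.6 / 11047.5 = 1.422

FS = 1.42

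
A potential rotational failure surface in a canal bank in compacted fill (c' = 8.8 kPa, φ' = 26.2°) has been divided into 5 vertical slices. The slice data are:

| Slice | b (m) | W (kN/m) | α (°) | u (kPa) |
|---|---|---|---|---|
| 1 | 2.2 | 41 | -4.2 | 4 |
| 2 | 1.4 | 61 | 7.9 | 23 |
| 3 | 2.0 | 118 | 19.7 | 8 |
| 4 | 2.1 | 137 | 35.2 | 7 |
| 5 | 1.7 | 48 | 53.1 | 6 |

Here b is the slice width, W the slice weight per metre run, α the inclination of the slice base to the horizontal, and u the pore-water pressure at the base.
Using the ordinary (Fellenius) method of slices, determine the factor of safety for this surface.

Ordinary method of slices: FS = Σ[c'·Δl_i + (W_i cosα_i − u_i·Δl_i)·tanφ'] / Σ W_i sinα_i, with Δl_i = b_i / cosα_i.
Slice 1: Δl = 2.2/cos(-4.2°) = 2.206 m; N'_1 = 41·cos(-4.2°) − 4·2.206 = 32.1; c'Δl = 19.41; W sinα = -3.0
Slice 2: Δl = 1.4/cos7.9° = 1.413 m; N'_2 = 61·cos7.9° − 23·1.413 = 27.9; c'Δl = 12.44; W sinα = 8.4
Slice 3: Δl = 2.0/cos19.7° = 2.124 m; N'_3 = 118·cos19.7° − 8·2.124 = 94.1; c'Δl = 18.69; W sinα = 39.8
Slice 4: Δl = 2.1/cos35.2° = 2.570 m; N'_4 = 137·cos35.2° − 7·2.570 = 94.0; c'Δl = 22.62; W sinα = 79.0
Slice 5: Δl = 1.7/cos53.1° = 2.831 m; N'_5 = 48·cos53.1° − 6·2.831 = 11.8; c'Δl = 24.92; W sinα = 38.4
Σc'Δl = 98.1 kN/m; ΣN' = 259.9 kN/m; ΣW sinα = 162.5 kN/m
Resisting = 98.1 + 259.9·tan26.2° = 98.1 + 127.9 = 225.9 kN/m
FS = 225.9 / 162.5 = 1.390

FS = 1.39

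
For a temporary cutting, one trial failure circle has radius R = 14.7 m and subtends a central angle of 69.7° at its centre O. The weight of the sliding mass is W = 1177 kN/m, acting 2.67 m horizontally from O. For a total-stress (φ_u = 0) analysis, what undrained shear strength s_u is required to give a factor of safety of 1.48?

s_u = 17.7 kPa

FS = s_u·L_a·R / (W·d), so s_u = FS·W·d / (L_a·R).
Arc length L_a = R·θ = 14.7·(69.7°·π/180) = 14.7·1.2165 = 17.88 m
s_u = 1.48·1177·2.67 / (17.88·14.7) = 4651.0 / 262.87 = 17.69 kPa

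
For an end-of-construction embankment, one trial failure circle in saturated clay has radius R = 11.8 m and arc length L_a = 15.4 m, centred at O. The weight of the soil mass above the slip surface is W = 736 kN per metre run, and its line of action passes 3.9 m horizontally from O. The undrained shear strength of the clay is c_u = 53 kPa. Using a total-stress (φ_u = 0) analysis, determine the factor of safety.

FS = 3.36

Taking moments about the centre O, the resisting moment is provided by the undrained shear strength acting along the arc:
M_R = c_u·L_a·R = 53·15.40·11.8 = 9631.2 kN·m/m
M_D = W·d = 736·3.9 = 2870.4 kN·m/m
FS = M_R / M_D = 9631.2 / 2870.4 = 3.355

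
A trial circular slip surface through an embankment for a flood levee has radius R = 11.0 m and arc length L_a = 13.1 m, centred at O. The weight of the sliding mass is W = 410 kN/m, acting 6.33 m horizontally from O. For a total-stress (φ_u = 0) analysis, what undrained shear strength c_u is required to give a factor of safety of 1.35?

FS = c_u·L_a·R / (W·d), so c_u = FS·W·d / (L_a·R).
c_u = 1.35·410·6.33 / (13.10·11.0) = 3503.7 / 144.10 = 24.31 kPa

c_u = 24.3 kPa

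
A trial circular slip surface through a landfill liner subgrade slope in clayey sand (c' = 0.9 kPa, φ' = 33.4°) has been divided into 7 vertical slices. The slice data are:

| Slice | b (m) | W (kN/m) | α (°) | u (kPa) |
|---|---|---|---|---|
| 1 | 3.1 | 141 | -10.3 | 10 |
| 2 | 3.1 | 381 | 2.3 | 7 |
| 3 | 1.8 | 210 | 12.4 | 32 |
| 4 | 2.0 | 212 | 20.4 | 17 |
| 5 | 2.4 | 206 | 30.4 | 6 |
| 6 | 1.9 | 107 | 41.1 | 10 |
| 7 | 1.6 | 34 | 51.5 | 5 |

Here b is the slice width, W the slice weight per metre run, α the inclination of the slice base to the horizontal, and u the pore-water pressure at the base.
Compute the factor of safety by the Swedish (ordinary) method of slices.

FS = 2.18

Ordinary method of slices: FS = Σ[c'·Δl_i + (W_i cosα_i − u_i·Δl_i)·tanφ'] / Σ W_i sinα_i, with Δl_i = b_i / cosα_i.
Slice 1: Δl = 3.1/cos(-10.3°) = 3.151 m; N'_1 = 141·cos(-10.3°) − 10·3.151 = 107.2; c'Δl = 2.84; W sinα = -25.2
Slice 2: Δl = 3.1/cos2.3° = 3.102 m; N'_2 = 381·cos2.3° − 7·3.102 = 359.0; c'Δl = 2.79; W sinα = 15.3
Slice 3: Δl = 1.8/cos12.4° = 1.843 m; N'_3 = 210·cos12.4° − 32·1.843 = 146.1; c'Δl = 1.66; W sinα = 45.1
Slice 4: Δl = 2.0/cos20.4° = 2.134 m; N'_4 = 212·cos20.4° − 17·2.134 = 162.4; c'Δl = 1.92; W sinα = 73.9
Slice 5: Δl = 2.4/cos30.4° = 2.783 m; N'_5 = 206·cos30.4° − 6·2.783 = 161.0; c'Δl = 2.50; W sinα = 104.2
Slice 6: Δl = 1.9/cos41.1° = 2.521 m; N'_6 = 107·cos41.1° − 10·2.521 = 55.4; c'Δl = 2.27; W sinα = 70.3
Slice 7: Δl = 1.6/cos51.5° = 2.570 m; N'_7 = 34·cos51.5° − 5·2.570 = 8.3; c'Δl = 2.31; W sinα = 26.6
Σc'Δl = 16.3 kN/m; ΣN' = 999.5 kN/m; ΣW sinα = 310.3 kN/m
Resisting = 16.3 + 999.5·tan33.4° = 16.3 + 659.0 = 675.3 kN/m
FS = 675.3 / 310.3 = 2.177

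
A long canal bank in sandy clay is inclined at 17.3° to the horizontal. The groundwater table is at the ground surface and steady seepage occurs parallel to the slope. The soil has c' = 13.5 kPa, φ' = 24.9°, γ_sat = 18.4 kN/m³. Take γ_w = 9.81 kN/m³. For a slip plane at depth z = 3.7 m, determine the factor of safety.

With seepage parallel to the slope and the water table at the surface, the effective normal stress on the slip plane uses the buoyant unit weight γ' = γ_sat − γ_w while the driving shear stress uses γ_sat:
FS = [c' + γ' z cos²β tanφ'] / [γ_sat z sinβ cosβ]
γ' = 18.4 − 9.81 = 8.59 kN/m³
Numerator = 13.5 + 8.59·3.7·cos²17.3°·tan24.9° = 13.5 + 8.59·3.7·0.9116·0.4642 = 26.949 kPa
Denominator = 18.4·3.7·sin17.3°·cos17.3° = 18.4·3.7·0.2974·0.9548 = 19.329 kPa
FS = 26.949 / 19.329 = 1.394

FS = 1.39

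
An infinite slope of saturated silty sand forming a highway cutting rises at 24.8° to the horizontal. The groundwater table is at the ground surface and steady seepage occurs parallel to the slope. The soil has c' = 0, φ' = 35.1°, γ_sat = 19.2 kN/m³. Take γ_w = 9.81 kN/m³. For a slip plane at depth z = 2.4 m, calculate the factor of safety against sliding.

FS = 0.74

With seepage parallel to the slope and the water table at the surface, the effective normal stress on the slip plane uses the buoyant unit weight γ' = γ_sat − γ_w while the driving shear stress uses γ_sat:
FS = [c' + γ' z cos²β tanφ'] / [γ_sat z sinβ cosβ]
(For c' = 0 this reduces to FS = (γ'/γ_sat)·tanφ'/tanβ.)
γ' = 19.2 − 9.81 = 9.39 kN/m³
Numerator = 0.0 + 9.39·2.4·cos²24.8°·tan35.1° = 0.0 + 9.39·2.4·0.8241·0.7028 = 13.052 kPa
Denominator = 19.2·2.4·sin24.8°·cos24.8° = 19.2·2.4·0.4195·0.9078 = 17.546 kPa
FS = 13.052 / 17.546 = 0.744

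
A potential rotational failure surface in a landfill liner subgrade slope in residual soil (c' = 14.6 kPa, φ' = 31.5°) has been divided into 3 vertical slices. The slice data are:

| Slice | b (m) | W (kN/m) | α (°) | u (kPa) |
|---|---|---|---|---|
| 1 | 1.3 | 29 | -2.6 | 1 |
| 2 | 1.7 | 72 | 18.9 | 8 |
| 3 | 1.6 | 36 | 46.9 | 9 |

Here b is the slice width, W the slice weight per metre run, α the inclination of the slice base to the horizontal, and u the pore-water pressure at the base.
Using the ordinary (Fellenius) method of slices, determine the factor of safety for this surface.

FS = 2.72

Ordinary method of slices: FS = Σ[c'·Δl_i + (W_i cosα_i − u_i·Δl_i)·tanφ'] / Σ W_i sinα_i, with Δl_i = b_i / cosα_i.
Slice 1: Δl = 1.3/cos(-2.6°) = 1.301 m; N'_1 = 29·cos(-2.6°) − 1·1.301 = 27.7; c'Δl = 19.00; W sinα = -1.3
Slice 2: Δl = 1.7/cos18.9° = 1.797 m; N'_2 = 72·cos18.9° − 8·1.797 = 53.7; c'Δl = 26.23; W sinα = 23.3
Slice 3: Δl = 1.6/cos46.9° = 2.342 m; N'_3 = 36·cos46.9° − 9·2.342 = 3.5; c'Δl = 34.19; W sinα = 26.3
Σc'Δl = 79.4 kN/m; ΣN' = 84.9 kN/m; ΣW sinα = 48.3 kN/m
Resisting = 79.4 + 84.9·tan31.5° = 79.4 + 52.0 = 131.5 kN/m
FS = 131.5 / 48.3 = 2.722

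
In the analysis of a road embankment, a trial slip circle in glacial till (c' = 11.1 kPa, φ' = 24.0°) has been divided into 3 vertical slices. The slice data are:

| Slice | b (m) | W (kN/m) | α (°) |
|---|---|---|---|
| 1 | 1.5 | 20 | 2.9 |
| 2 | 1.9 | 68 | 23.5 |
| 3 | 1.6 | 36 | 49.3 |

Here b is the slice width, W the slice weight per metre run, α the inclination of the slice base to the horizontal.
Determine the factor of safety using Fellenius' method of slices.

Ordinary method of slices: FS = Σ[c'·Δl_i + (W_i cosα_i)·tanφ'] / Σ W_i sinα_i, with Δl_i = b_i / cosα_i.
Slice 1: Δl = 1.5/cos2.9° = 1.502 m; N'_1 = 20·cos2.9° = 20.0; c'Δl = 16.67; W sinα = 1.0
Slice 2: Δl = 1.9/cos23.5° = 2.072 m; N'_2 = 68·cos23.5° = 62.4; c'Δl = 23.00; W sinα = 27.1
Slice 3: Δl = 1.6/cos49.3° = 2.454 m; N'_3 = 36·cos49.3° = 23.5; c'Δl = 27.24; W sinα = 27.3
Σc'Δl = 66.9 kN/m; ΣN' = 105.8 kN/m; ΣW sinα = 55.4 kN/m
Resisting = 66.9 + 105.8·tan24.0° = 66.9 + 47.1 = 114.0 kN/m
FS = 114.0 / 55.4 = 2.057

FS = 2.06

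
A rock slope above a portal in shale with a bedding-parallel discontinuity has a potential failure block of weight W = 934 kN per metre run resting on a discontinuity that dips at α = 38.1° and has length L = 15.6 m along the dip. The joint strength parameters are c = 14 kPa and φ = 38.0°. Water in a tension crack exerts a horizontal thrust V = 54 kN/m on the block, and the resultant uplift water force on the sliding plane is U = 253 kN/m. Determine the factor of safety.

Resolving the block weight along and normal to the plane and applying the Mohr–Coulomb strength on the joint:
N' = W cosα − U − V sinα = 934·cos38.1° − 253 − 54·sin38.1° = 448.7 kN/m
Driving force T = W sinα + V cosα = 934·sin38.1° + 54·cos38.1° = 618.8 kN/m
Resisting force R = c·L + N'·tanφ = 14·15.6 + 448.7·tan38.0° = 218.4 + 350.5 = 568.9 kN/m
FS = R / T = 568.9 / 618.8 = 0.919

FS = 0.92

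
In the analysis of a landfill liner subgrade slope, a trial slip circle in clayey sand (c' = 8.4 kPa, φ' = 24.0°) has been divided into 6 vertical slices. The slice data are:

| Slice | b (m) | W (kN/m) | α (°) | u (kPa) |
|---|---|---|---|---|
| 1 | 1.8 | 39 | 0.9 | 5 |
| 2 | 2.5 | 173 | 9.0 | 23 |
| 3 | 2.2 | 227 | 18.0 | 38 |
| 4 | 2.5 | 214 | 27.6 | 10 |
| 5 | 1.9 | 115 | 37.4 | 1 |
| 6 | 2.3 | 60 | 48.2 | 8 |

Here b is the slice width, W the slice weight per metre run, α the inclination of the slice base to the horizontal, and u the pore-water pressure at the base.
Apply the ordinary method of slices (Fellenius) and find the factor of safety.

Ordinary method of slices: FS = Σ[c'·Δl_i + (W_i cosα_i − u_i·Δl_i)·tanφ'] / Σ W_i sinα_i, with Δl_i = b_i / cosα_i.
Slice 1: Δl = 1.8/cos0.9° = 1.800 m; N'_1 = 39·cos0.9° − 5·1.800 = 30.0; c'Δl = 15.12; W sinα = 0.6
Slice 2: Δl = 2.5/cos9.0° = 2.531 m; N'_2 = 173·cos9.0° − 23·2.531 = 112.7; c'Δl = 21.26; W sinα = 27.1
Slice 3: Δl = 2.2/cos18.0° = 2.313 m; N'_3 = 227·cos18.0° − 38·2.313 = 128.0; c'Δl = 19.43; W sinα = 70.1
Slice 4: Δl = 2.5/cos27.6° = 2.821 m; N'_4 = 214·cos27.6° − 10·2.821 = 161.4; c'Δl = 23.70; W sinα = 99.1
Slice 5: Δl = 1.9/cos37.4° = 2.392 m; N'_5 = 115·cos37.4° − 1·2.392 = 89.0; c'Δl = 20.09; W sinα = 69.8
Slice 6: Δl = 2.3/cos48.2° = 3.451 m; N'_6 = 60·cos48.2° − 8·3.451 = 12.4; c'Δl = 28.99; W sinα = 44.7
Σc'Δl = 128.6 kN/m; ΣN' = 533.4 kN/m; ΣW sinα = 311.5 kN/m
Resisting = 128.6 + 533.4·tan24.0° = 128.6 + 237.5 = 366.1 kN/m
FS = 366.1 / 311.5 = 1.175

FS = 1.18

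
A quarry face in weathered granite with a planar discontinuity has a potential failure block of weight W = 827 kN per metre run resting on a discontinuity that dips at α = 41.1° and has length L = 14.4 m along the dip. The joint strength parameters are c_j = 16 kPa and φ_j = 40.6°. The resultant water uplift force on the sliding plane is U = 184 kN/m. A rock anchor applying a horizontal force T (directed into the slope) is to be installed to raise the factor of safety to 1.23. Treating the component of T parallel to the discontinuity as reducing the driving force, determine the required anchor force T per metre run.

T = 42 kN/m

Resolving forces along and normal to the sliding plane, with the horizontal anchor force T adding T·sinα to the effective normal force and T·cosα acting up the plane against the driving force:
FS = [c_jL + (W cosα − U + T sinα) tanφ_j] / [W sinα − T cosα]
Without the anchor: N' = 439.2 kN/m, driving T_d = 543.6 kN/m, resisting R = 16·14.4 + 439.2·tan40.6° = 606.8 kN/m, FS = 1.12.
Setting FS = 1.23 and solving for T:
1.23·(543.6 − T cos41.1°) = 606.8 + T sin41.1°·tan40.6°
T·(sin41.1°·tan40.6° + 1.23·cos41.1°) = 1.23·543.6 − 606.8
T·(0.6574·0.8571 + 1.23·0.7536) = 668.7 − 606.8 = 61.9
T·1.4903 = 61.9
T = 41.5 kN/m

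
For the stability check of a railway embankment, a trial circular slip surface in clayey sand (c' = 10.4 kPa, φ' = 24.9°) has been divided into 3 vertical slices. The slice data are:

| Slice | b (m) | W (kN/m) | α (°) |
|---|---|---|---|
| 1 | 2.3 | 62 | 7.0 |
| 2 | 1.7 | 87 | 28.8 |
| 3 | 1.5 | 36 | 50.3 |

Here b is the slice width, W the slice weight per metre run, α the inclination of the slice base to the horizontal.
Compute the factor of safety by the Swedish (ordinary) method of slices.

FS = 1.86

Ordinary method of slices: FS = Σ[c'·Δl_i + (W_i cosα_i)·tanφ'] / Σ W_i sinα_i, with Δl_i = b_i / cosα_i.
Slice 1: Δl = 2.3/cos7.0° = 2.317 m; N'_1 = 62·cos7.0° = 61.5; c'Δl = 24.10; W sinα = 7.6
Slice 2: Δl = 1.7/cos28.8° = 1.940 m; N'_2 = 87·cos28.8° = 76.2; c'Δl = 20.18; W sinα = 41.9
Slice 3: Δl = 1.5/cos50.3° = 2.348 m; N'_3 = 36·cos50.3° = 23.0; c'Δl = 24.42; W sinα = 27.7
Σc'Δl = 68.7 kN/m; ΣN' = 160.8 kN/m; ΣW sinα = 77.2 kN/m
Resisting = 68.7 + 160.8·tan24.9° = 68.7 + 74.6 = 143.3 kN/m
FS = 143.3 / 77.2 = 1.857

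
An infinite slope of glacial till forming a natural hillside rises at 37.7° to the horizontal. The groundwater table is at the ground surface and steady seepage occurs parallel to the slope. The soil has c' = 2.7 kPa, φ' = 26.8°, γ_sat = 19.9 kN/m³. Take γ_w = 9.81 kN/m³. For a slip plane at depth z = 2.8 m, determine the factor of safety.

FS = 0.43

With seepage parallel to the slope and the water table at the surface, the effective normal stress on the slip plane uses the buoyant unit weight γ' = γ_sat − γ_w while the driving shear stress uses γ_sat:
FS = [c' + γ' z cos²β tanφ'] / [γ_sat z sinβ cosβ]
γ' = 19.9 − 9.81 = 10.09 kN/m³
Numerator = 2.7 + 10.09·2.8·cos²37.7°·tan26.8° = 2.7 + 10.09·2.8·0.6260·0.5051 = 11.634 kPa
Denominator = 19.9·2.8·sin37.7°·cos37.7° = 19.9·2.8·0.6115·0.7912 = 26.960 kPa
FS = 11.634 / 26.960 = 0.432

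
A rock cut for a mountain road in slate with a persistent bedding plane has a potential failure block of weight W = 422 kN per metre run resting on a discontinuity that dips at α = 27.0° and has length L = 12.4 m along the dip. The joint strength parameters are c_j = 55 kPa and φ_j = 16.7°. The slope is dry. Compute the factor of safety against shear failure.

FS = 4.15

Resolving the block weight along and normal to the plane and applying the Mohr–Coulomb strength on the joint:
N' = W cosα = 422·cos27.0° = 376.0 kN/m
Driving force T = W sinα = 422·sin27.0° = 191.6 kN/m
Resisting force R = c_j·L + N'·tanφ_j = 55·12.4 + 376.0·tan16.7° = 682.0 + 112.8 = 794.8 kN/m
FS = R / T = 794.8 / 191.6 = 4.149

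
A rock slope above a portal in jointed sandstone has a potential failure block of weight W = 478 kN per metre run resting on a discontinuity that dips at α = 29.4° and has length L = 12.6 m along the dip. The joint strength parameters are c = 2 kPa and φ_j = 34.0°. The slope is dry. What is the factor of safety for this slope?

Resolving the block weight along and normal to the plane and applying the Mohr–Coulomb strength on the joint:
N' = W cosα = 478·cos29.4° = 416.4 kN/m
Driving force T = W sinα = 478·sin29.4° = 234.7 kN/m
Resisting force R = c·L + N'·tanφ_j = 2·12.6 + 416.4·tan34.0° = 25.2 + 280.9 = 306.1 kN/m
FS = R / T = 306.1 / 234.7 = 1.304

FS = 1.30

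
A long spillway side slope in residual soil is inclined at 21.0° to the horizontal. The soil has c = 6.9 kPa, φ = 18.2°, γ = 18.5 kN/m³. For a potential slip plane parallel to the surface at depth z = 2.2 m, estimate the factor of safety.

For an infinite slope with a slip plane parallel to the surface (no pore pressure): FS = [c + γz cos²β tanφ] / [γz sinβ cosβ].
γz = 18.5·2.2 = 40.70 kN/m²
Numerator = 6.9 + 40.70·cos²21.0°·tan18.2° = 6.9 + 40.70·0.8716·0.3288 = 18.563 kPa
Denominator = 40.70·sin21.0°·cos21.0° = 40.70·0.3584·0.9336 = 13.617 kPa
FS = 18.563 / 13.617 = 1.363

FS = 1.36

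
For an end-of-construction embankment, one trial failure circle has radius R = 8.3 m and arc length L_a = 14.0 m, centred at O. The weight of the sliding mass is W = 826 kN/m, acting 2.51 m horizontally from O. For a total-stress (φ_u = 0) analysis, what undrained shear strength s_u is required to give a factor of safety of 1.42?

FS = s_u·L_a·R / (W·d), so s_u = FS·W·d / (L_a·R).
s_u = 1.42·826·2.51 / (14.00·8.3) = 2944.0 / 116.20 = 25.34 kPa

s_u = 25.3 kPa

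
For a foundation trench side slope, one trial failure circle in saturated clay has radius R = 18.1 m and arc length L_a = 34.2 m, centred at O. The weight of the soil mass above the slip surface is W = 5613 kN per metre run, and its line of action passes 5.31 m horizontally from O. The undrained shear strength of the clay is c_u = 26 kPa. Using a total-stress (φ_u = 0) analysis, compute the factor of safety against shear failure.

FS = 0.54

Taking moments about the centre O, the resisting moment is provided by the undrained shear strength acting along the arc:
M_R = c_u·L_a·R = 26·34.20·18.1 = 16094.5 kN·m/m
M_D = W·d = 5613·5.31 = 29805.0 kN·m/m
FS = M_R / M_D = 16094.5 / 29805.0 = 0.540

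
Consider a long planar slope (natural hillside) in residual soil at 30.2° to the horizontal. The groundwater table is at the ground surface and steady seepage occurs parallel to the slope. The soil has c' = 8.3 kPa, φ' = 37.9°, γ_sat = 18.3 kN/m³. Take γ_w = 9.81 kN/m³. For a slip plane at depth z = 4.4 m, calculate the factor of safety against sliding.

FS = 0.86

With seepage parallel to the slope and the water table at the surface, the effective normal stress on the slip plane uses the buoyant unit weight γ' = γ_sat − γ_w while the driving shear stress uses γ_sat:
FS = [c' + γ' z cos²β tanφ'] / [γ_sat z sinβ cosβ]
γ' = 18.3 − 9.81 = 8.49 kN/m³
Numerator = 8.3 + 8.49·4.4·cos²30.2°·tan37.9° = 8.3 + 8.49·4.4·0.7470·0.7785 = 30.023 kPa
Denominator = 18.3·4.4·sin30.2°·cos30.2° = 18.3·4.4·0.5030·0.8643 = 35.006 kPa
FS = 30.023 / 35.006 = 0.858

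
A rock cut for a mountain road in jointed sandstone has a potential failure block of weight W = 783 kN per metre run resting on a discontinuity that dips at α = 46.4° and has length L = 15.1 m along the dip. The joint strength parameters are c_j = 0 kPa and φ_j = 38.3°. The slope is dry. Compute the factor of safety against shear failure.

Resolving the block weight along and normal to the plane and applying the Mohr–Coulomb strength on the joint:
N' = W cosα = 783·cos46.4° = 540.0 kN/m
Driving force T = W sinα = 783·sin46.4° = 567.0 kN/m
Resisting force R = c_j·L + N'·tanφ_j = 0·15.1 + 540.0·tan38.3° = 0.0 + 426.4 = 426.4 kN/m
FS = R / T = 426.4 / 567.0 = 0.752

FS = 0.75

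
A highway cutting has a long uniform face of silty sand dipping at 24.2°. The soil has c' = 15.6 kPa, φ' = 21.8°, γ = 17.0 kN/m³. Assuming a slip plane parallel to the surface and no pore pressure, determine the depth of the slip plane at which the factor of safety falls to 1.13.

z = 10.23 m

Setting FS = 1.13 in FS = [c' + γz cos²β tanφ'] / [γz sinβ cosβ] and solving for z:
z = c' / [γ cosβ (FS·sinβ − cosβ·tanφ')]
  = 15.6 / [17.0·cos24.2°·(1.13·sin24.2° − cos24.2°·tan21.8°)]
  = 15.6 / [17.0·0.9121·(1.13·0.4099 − 0.9121·0.4000)]
  = 15.6 / 1.5257 = 10.225 m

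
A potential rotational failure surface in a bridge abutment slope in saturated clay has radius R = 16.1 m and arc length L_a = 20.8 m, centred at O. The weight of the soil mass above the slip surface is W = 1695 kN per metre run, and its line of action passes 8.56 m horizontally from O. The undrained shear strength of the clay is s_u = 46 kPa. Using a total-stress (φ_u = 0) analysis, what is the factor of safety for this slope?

FS = 1.06

Taking moments about the centre O, the resisting moment is provided by the undrained shear strength acting along the arc:
M_R = s_u·L_a·R = 46·20.80·16.1 = 15404.5 kN·m/m
M_D = W·d = 1695·8.56 = 14509.2 kN·m/m
FS = M_R / M_D = 15404.5 / 14509.2 = 1.062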